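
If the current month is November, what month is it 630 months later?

May

630 mod 12 = 6 (since 52·12 = 624).
November + 6 months → May.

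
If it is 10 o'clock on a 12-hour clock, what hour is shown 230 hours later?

12

230 − 19·12 = 2, so 230 ≡ 2 (mod 12).
10 + 2 → 12 on a 12-hour dial.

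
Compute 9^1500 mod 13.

1

Successive squares of 9 mod 13: 9^1≡9, 9^2≡3, 9^4≡9, 9^8≡3, 9^16≡9, 9^32≡3, 9^64≡9, 9^128≡3, 9^256≡9, 9^512≡3, 9^1024≡9.
1500 = 4 + 8 + 16 + 64 + 128 + 256 + 1024, so 9^1500 ≡ 9·3·9·9·3·9·9 ≡ 1 (mod 13).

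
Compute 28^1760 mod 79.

19

Square-and-reduce mod 79: 28^1≡28, 28^2≡73, 28^4≡36, 28^8≡32, 28^16≡76, 28^32≡9, 28^64≡2, 28^128≡4, 28^256≡16, 28^512≡19, 28^1024≡45.
1760 = 32 + 64 + 128 + 512 + 1024, so 28^1760 ≡ 9·2·4·19·45 ≡ 19 (mod 79).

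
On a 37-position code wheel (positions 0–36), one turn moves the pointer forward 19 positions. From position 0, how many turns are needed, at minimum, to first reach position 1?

37 = 1·19 + 18
19 = 1·18 + 1
18 = 18·1 + 0
Back-substituting gives 19·2 ≡ 1 (mod 37).

2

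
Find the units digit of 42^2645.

The units digit of 42^n cycles with period 4: 2, 4, 8, 6, …
2645 mod 4 = 1, so the last digit matches 2^1 = 2.

2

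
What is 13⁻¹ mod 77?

13·6 = 78 = 1·77 + 1, so 13⁻¹ ≡ 6 (mod 77).

6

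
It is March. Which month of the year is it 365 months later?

August

Dividing 365 by 12 gives quotient 30 and remainder 5.
March + 5 months → August.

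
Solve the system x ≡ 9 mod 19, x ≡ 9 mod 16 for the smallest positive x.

x ≡ 9 (mod 16) gives x ∈ {9}.
The first of these with x mod 19 = 9 is 9.

9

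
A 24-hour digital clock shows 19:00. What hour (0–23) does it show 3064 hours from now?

11

3064 mod 24 = 16 (since 127·24 = 3048).
(19 + 16) mod 24 = 11.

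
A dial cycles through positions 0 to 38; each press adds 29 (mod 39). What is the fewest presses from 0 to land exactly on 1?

35

39 = 1·29 + 10
29 = 2·10 + 9
10 = 1·9 + 1
9 = 9·1 + 0
Back-substituting gives 29·35 ≡ 1 (mod 39).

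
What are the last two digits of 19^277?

39

By repeated squaring mod 100: 19^1≡19, 19^2≡61, 19^4≡21, 19^8≡41, 19^16≡81, 19^32≡61, 19^64≡21, 19^128≡41, 19^256≡81.
Since 277 = 1 + 4 + 16 + 256 in binary, 19^277 ≡ 19·21·81·81 ≡ 39 (mod 100).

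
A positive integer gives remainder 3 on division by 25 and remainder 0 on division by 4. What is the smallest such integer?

28

Since 4·19 ≡ 1 (mod 25), take x = 0 + 4·((3−0)·19 mod 25) = 0 + 4·7 = 28.
Check: 28 mod 25 = 3, 28 mod 4 = 0.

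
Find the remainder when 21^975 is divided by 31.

30

Square-and-reduce mod 31: 21^1≡21, 21^2≡7, 21^4≡18, 21^8≡14, 21^16≡10, 21^32≡7, 21^64≡18, 21^128≡14, 21^256≡10, 21^512≡7.
Since 975 = 1 + 2 + 4 + 8 + 64 + 128 + 256 + 512 in binary, 21^975 ≡ 21·7·18·14·18·14·10·7 ≡ 30 (mod 31).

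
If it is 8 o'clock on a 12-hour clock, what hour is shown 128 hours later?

4

128 − 10·12 = 8, so 128 ≡ 8 (mod 12).
8 + 8 → 4 on a 12-hour dial.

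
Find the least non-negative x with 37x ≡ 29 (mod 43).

The inverse of 37 mod 43 is 7 (since 37·7 = 259 ≡ 1).
So x ≡ 7·29 = 203 ≡ 31 (mod 43).

31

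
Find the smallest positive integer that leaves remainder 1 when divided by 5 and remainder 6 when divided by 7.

x ≡ 1 (mod 5) gives x ∈ {1, 6}.
The first of these with x mod 7 = 6 is 6.

6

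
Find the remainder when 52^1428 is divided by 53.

Square-and-reduce mod 53: 52^1≡52, 52^2≡1, 52^4≡1, 52^8≡1, 52^16≡1, 52^32≡1, 52^64≡1, 52^128≡1, 52^256≡1, 52^512≡1, 52^1024≡1.
Since 1428 = 4 + 16 + 128 + 256 + 1024 in binary, 52^1428 ≡ 1·1·1·1·1 ≡ 1 (mod 53).

1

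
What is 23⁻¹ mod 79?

23·55 = 1265 = 16·79 + 1, so 23⁻¹ ≡ 55 (mod 79).

55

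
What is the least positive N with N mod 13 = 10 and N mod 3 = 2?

x ≡ 2 (mod 3) gives x ∈ {2, 5, 8, 11, 14, 17, 20, 23}.
The first of these with x mod 13 = 10 is 23.

23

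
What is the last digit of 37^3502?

9

The units digit of 37^n cycles with period 4: 7, 9, 3, 1, …
3502 leaves remainder 2 on division by 4, so 37^3502 ends in 9.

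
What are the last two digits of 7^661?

Square-and-reduce mod 100: 7^1≡7, 7^2≡49, 7^4≡1, 7^8≡1, 7^16≡1, 7^32≡1, 7^64≡1, 7^128≡1, 7^256≡1, 7^512≡1.
661 = 1 + 4 + 16 + 128 + 512, so 7^661 ≡ 7·1·1·1·1 ≡ 7 (mod 100).

07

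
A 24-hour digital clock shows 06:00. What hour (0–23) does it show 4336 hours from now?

22

4336 = 180·24 + 16, so 4336 mod 24 = 16.
(6 + 16) mod 24 = 22.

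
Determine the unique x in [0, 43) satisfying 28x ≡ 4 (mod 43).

37

28⁻¹ ≡ 20 (mod 43) because 28·20 = 560 = 13·43 + 1.
So x ≡ 20·4 = 80 ≡ 37 (mod 43).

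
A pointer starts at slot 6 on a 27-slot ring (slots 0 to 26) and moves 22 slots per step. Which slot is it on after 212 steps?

212·22 = 4664.
4664 − 172·27 = 20, so 4664 ≡ 20 (mod 27).
(6 + 20) mod 27 = 26.

26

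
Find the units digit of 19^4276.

The units digit of 19^n cycles with period 2: 9, 1, …
4276 mod 2 = 0, so the last digit matches 9^2 = 1.

1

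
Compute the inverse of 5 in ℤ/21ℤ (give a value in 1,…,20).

17

21 = 4·5 + 1
5 = 5·1 + 0
Back-substituting gives 5·17 ≡ 1 (mod 21).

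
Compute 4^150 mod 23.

By repeated squaring mod 23: 4^1≡4, 4^2≡16, 4^4≡3, 4^8≡9, 4^16≡12, 4^32≡6, 4^64≡13, 4^128≡8.
Since 150 = 2 + 4 + 16 + 128 in binary, 4^150 ≡ 16·3·12·8 ≡ 8 (mod 23).

8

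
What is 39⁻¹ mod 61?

61 = 1·39 + 22
39 = 1·22 + 17
22 = 1·17 + 5
17 = 3·5 + 2
5 = 2·2 + 1
2 = 2·1 + 0
Back-substituting gives 39·36 ≡ 1 (mod 61).

36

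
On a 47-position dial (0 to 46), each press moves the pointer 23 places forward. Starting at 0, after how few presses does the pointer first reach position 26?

23⁻¹ ≡ 45 (mod 47) because 23·45 = 1035 = 22·47 + 1.
So x ≡ 45·26 = 1170 ≡ 42 (mod 47).
Check: 23·42 = 966 = 20·47 + 26.

42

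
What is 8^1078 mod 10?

The units digit of 8^n cycles with period 4: 8, 4, 2, 6, …
1078 leaves remainder 2 on division by 4, so 8^1078 ends in 4.

4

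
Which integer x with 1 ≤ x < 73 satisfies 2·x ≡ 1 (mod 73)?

37

2·37 = 74 = 1·73 + 1, so 2⁻¹ ≡ 37 (mod 73).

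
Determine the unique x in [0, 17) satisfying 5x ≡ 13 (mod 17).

The inverse of 5 mod 17 is 7 (since 5·7 = 35 ≡ 1).
Multiplying both sides by 7: x ≡ 7·13 = 91 ≡ 6 (mod 17).

6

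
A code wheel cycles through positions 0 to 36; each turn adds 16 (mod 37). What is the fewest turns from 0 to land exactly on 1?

7

16·7 = 112 = 3·37 + 1, so 16⁻¹ ≡ 7 (mod 37).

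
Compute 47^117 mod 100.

Square-and-reduce mod 100: 47^1≡47, 47^2≡9, 47^4≡81, 47^8≡61, 47^16≡21, 47^32≡41, 47^64≡81.
Since 117 = 1 + 4 + 16 + 32 + 64 in binary, 47^117 ≡ 47·81·21·41·81 ≡ 87 (mod 100).

87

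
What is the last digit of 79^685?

9

The units digit of 79^n cycles with period 2: 9, 1, …
685 mod 2 = 1, so the last digit matches 9^1 = 9.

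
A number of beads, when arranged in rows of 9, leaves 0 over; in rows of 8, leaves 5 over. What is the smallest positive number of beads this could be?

45

x ≡ 5 (mod 8) gives x ∈ {5, 13, 21, 29, 37, 45}.
The first of these with x mod 9 = 0 is 45.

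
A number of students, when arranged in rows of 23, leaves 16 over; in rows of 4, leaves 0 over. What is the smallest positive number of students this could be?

16

x ≡ 0 (mod 4) gives x ∈ {0, 4, 8, 12, 16}.
The first of these with x mod 23 = 16 is 16.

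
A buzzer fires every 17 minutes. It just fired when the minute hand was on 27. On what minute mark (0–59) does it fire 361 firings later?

361·17 = 6137.
6137 mod 60 = 17 (since 102·60 = 6120).
(27 + 17) mod 60 = 44.

44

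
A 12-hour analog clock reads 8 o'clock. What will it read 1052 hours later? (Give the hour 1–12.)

4

1052 mod 12 = 8 (since 87·12 = 1044).
8 + 8 → 4 on a 12-hour dial.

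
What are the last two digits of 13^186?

09

Square-and-reduce mod 100: 13^1≡13, 13^2≡69, 13^4≡61, 13^8≡21, 13^16≡41, 13^32≡81, 13^64≡61, 13^128≡21.
186 = 2 + 8 + 16 + 32 + 128, so 13^186 ≡ 69·21·41·81·21 ≡ 9 (mod 100).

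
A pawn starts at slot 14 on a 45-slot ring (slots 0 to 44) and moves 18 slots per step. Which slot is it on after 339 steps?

339·18 = 6102.
Dividing 6102 by 45 gives quotient 135 and remainder 27.
(14 + 27) mod 45 = 41.

41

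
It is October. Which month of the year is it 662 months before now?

August

662 mod 12 = 2 (since 55·12 = 660).
October − 2 months → August.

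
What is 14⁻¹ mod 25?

25 = 1·14 + 11
14 = 1·11 + 3
11 = 3·3 + 2
3 = 1·2 + 1
2 = 2·1 + 0
Back-substituting gives 14·9 ≡ 1 (mod 25).

9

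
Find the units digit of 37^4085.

7

Powers of 7 mod 10 repeat with period 4: 7, 9, 3, 1.
4085 leaves remainder 1 on division by 4, so 37^4085 ends in 7.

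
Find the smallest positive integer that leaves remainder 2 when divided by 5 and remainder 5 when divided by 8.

37

x ≡ 2 (mod 5) gives x ∈ {2, 7, 12, 17, 22, 27, 32, 37}.
The first of these with x mod 8 = 5 is 37.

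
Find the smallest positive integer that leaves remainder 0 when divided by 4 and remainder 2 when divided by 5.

x ≡ 0 (mod 4) gives x ∈ {0, 4, 8, 12}.
The first of these with x mod 5 = 2 is 12.

12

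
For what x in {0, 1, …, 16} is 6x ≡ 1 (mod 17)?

6⁻¹ ≡ 3 (mod 17) because 6·3 = 18 = 1·17 + 1.
Multiplying both sides by 3: x ≡ 3·1 = 3 ≡ 3 (mod 17).

3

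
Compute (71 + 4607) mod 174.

154

4607 − 26·174 = 83, so 4607 ≡ 83 (mod 174).
(71 + 83) mod 174 = 154.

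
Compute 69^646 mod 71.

By repeated squaring mod 71: 69^1≡69, 69^2≡4, 69^4≡16, 69^8≡43, 69^16≡3, 69^32≡9, 69^64≡10, 69^128≡29, 69^256≡60, 69^512≡50.
646 = 2 + 4 + 128 + 512, so 69^646 ≡ 4·16·29·50 ≡ 3 (mod 71).

3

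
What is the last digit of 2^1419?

8

The units digit of 2^n cycles with period 4: 2, 4, 8, 6, …
1419 leaves remainder 3 on division by 4, so 2^1419 ends in 8.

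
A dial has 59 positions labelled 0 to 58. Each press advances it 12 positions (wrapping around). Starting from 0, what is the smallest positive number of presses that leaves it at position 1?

5

12·5 = 60 = 1·59 + 1, so 12⁻¹ ≡ 5 (mod 59).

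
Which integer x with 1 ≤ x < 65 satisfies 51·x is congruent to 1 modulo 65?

51·51 = 2601 = 40·65 + 1, so 51⁻¹ ≡ 51 (mod 65).

51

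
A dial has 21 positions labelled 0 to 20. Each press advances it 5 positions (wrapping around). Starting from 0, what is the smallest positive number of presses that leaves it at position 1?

5·17 = 85 = 4·21 + 1, so 5⁻¹ ≡ 17 (mod 21).

17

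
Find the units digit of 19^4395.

9

Powers of 9 mod 10 repeat with period 2: 9, 1.
4395 leaves remainder 1 on division by 2, so 19^4395 ends in 9.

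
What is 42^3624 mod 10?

Last digits of 2^n: 2, 4, 8, 6 (period 4).
3624 mod 4 = 0, so the last digit matches 2^4 = 6.

6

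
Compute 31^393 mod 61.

Successive squares of 31 mod 61: 31^1≡31, 31^2≡46, 31^4≡42, 31^8≡56, 31^16≡25, 31^32≡15, 31^64≡42, 31^128≡56, 31^256≡25.
393 = 1 + 8 + 128 + 256, so 31^393 ≡ 31·56·56·25 ≡ 38 (mod 61).

38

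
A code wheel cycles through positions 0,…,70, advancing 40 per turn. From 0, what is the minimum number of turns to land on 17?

40⁻¹ ≡ 16 (mod 71) because 40·16 = 640 = 9·71 + 1.
Multiplying both sides by 16: x ≡ 16·17 = 272 ≡ 59 (mod 71).

59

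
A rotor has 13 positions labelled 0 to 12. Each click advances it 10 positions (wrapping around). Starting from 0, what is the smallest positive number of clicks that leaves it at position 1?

4

13 = 1·10 + 3
10 = 3·3 + 1
3 = 3·1 + 0
Back-substituting gives 10·4 ≡ 1 (mod 13).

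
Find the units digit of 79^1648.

The units digit of 79^n cycles with period 2: 9, 1, …
1648 leaves remainder 0 on division by 2, so 79^1648 ends in 1.

1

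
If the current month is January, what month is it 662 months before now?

662 mod 12 = 2 (since 55·12 = 660).
January − 2 months → November.

November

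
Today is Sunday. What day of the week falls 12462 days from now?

12462 mod 7 = 2 (since 1780·7 = 12460).
Sunday + 2 days → Tuesday.

Tuesday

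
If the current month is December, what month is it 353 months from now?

May

353 = 29·12 + 5, so 353 mod 12 = 5.
December + 5 months → May.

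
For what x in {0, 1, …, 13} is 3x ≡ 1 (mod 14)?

5

3⁻¹ ≡ 5 (mod 14) because 3·5 = 15 = 1·14 + 1.
So x ≡ 5·1 = 5 ≡ 5 (mod 14).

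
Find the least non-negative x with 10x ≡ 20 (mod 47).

2

The inverse of 10 mod 47 is 33 (since 10·33 = 330 ≡ 1).
So x ≡ 33·20 = 660 ≡ 2 (mod 47).
Check: 10·2 = 20 = 0·47 + 20.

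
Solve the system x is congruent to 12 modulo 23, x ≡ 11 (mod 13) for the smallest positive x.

219

x ≡ 11 (mod 13) gives x ∈ {11, 24, 37, 50, 63, 76, 89, 102, …}.
The first of these with x mod 23 = 12 is 219.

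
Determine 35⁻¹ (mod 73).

48

73 = 2·35 + 3
35 = 11·3 + 2
3 = 1·2 + 1
2 = 2·1 + 0
Back-substituting gives 35·48 ≡ 1 (mod 73).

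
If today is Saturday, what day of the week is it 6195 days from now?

Saturday

6195 − 885·7 = 0, so 6195 ≡ 0 (mod 7).
Saturday + 0 days → Saturday.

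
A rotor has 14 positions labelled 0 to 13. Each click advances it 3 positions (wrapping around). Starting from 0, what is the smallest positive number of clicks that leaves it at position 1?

5

14 = 4·3 + 2
3 = 1·2 + 1
2 = 2·1 + 0
Back-substituting gives 3·5 ≡ 1 (mod 14).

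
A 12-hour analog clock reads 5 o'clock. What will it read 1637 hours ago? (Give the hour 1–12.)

12

1637 − 136·12 = 5, so 1637 ≡ 5 (mod 12).
5 − 5 → 12 on a 12-hour dial.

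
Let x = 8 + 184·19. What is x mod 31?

1

184·19 = 3496.
Dividing 3496 by 31 gives quotient 112 and remainder 24.
(8 + 24) mod 31 = 1.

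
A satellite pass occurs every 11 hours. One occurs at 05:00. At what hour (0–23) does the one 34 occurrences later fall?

19

34·11 = 374.
374 = 15·24 + 14, so 374 mod 24 = 14.
(5 + 14) mod 24 = 19.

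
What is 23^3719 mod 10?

Powers of 3 mod 10 repeat with period 4: 3, 9, 7, 1.
3719 mod 4 = 3, so the last digit matches 3^3 = 7.

7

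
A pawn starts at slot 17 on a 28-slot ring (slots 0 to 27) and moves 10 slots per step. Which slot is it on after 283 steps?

283·10 = 2830.
Dividing 2830 by 28 gives quotient 101 and remainder 2.
(17 + 2) mod 28 = 19.

19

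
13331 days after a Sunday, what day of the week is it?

13331 − 1904·7 = 3, so 13331 ≡ 3 (mod 7).
Sunday + 3 days → Wednesday.

Wednesday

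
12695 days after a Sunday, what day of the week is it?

Thursday

12695 mod 7 = 4 (since 1813·7 = 12691).
Sunday + 4 days → Thursday.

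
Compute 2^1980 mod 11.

1

Square-and-reduce mod 11: 2^1≡2, 2^2≡4, 2^4≡5, 2^8≡3, 2^16≡9, 2^32≡4, 2^64≡5, 2^128≡3, 2^256≡9, 2^512≡4, 2^1024≡5.
Since 1980 = 4 + 8 + 16 + 32 + 128 + 256 + 512 + 1024 in binary, 2^1980 ≡ 5·3·9·4·3·9·4·5 ≡ 1 (mod 11).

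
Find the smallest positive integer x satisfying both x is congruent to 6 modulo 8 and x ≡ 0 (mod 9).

54

x ≡ 6 (mod 8) gives x ∈ {6, 14, 22, 30, 38, 46, 54}.
The first of these with x mod 9 = 0 is 54.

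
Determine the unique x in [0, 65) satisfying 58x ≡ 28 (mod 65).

61

58⁻¹ ≡ 37 (mod 65) because 58·37 = 2146 = 33·65 + 1.
So x ≡ 37·28 = 1036 ≡ 61 (mod 65).
Check: 58·61 = 3538 = 54·65 + 28.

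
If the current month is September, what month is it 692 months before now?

692 = 57·12 + 8, so 692 mod 12 = 8.
September − 8 months → January.

January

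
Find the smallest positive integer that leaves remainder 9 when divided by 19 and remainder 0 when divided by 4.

28

x ≡ 0 (mod 4) gives x ∈ {0, 4, 8, 12, 16, 20, 24, 28}.
The first of these with x mod 19 = 9 is 28.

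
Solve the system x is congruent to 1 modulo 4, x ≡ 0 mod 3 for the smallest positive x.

Since 3·3 ≡ 1 (mod 4), take x = 0 + 3·((1−0)·3 mod 4) = 0 + 3·3 = 9.
Check: 9 mod 4 = 1, 9 mod 3 = 0.

9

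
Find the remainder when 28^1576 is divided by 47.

Successive squares of 28 mod 47: 28^1≡28, 28^2≡32, 28^4≡37, 28^8≡6, 28^16≡36, 28^32≡27, 28^64≡24, 28^128≡12, 28^256≡3, 28^512≡9, 28^1024≡34.
Since 1576 = 8 + 32 + 512 + 1024 in binary, 28^1576 ≡ 6·27·9·34 ≡ 34 (mod 47).

34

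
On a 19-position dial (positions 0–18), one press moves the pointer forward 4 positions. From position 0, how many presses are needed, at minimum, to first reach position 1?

4·5 = 20 = 1·19 + 1, so 4⁻¹ ≡ 5 (mod 19).

5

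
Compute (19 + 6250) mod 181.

Dividing 6250 by 181 gives quotient 34 and remainder 96.
(19 + 96) mod 181 = 115.

115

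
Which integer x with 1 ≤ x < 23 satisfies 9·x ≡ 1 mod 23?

9·18 = 162 = 7·23 + 1, so 9⁻¹ ≡ 18 (mod 23).

18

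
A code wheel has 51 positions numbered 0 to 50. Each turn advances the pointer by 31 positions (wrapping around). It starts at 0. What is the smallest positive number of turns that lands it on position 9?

48

The inverse of 31 mod 51 is 28 (since 31·28 = 868 ≡ 1).
Multiplying both sides by 28: x ≡ 28·9 = 252 ≡ 48 (mod 51).
Check: 31·48 = 1488 = 29·51 + 9.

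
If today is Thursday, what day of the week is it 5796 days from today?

Thursday

Dividing 5796 by 7 gives quotient 828 and remainder 0.
Thursday + 0 days → Thursday.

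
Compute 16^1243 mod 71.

4

Square-and-reduce mod 71: 16^1≡16, 16^2≡43, 16^4≡3, 16^8≡9, 16^16≡10, 16^32≡29, 16^64≡60, 16^128≡50, 16^256≡15, 16^512≡12, 16^1024≡2.
1243 = 1 + 2 + 8 + 16 + 64 + 128 + 1024, so 16^1243 ≡ 16·43·9·10·60·50·2 ≡ 4 (mod 71).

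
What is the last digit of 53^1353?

3

Last digits of 3^n: 3, 9, 7, 1 (period 4).
1353 leaves remainder 1 on division by 4, so 53^1353 ends in 3.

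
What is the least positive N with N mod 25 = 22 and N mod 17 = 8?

297

Since 17·3 ≡ 1 (mod 25), take x = 8 + 17·((22−8)·3 mod 25) = 8 + 17·17 = 297.
Check: 297 mod 25 = 22, 297 mod 17 = 8.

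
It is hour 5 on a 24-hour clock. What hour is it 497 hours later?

22

497 − 20·24 = 17, so 497 ≡ 17 (mod 24).
(5 + 17) mod 24 = 22.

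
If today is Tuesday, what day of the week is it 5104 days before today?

Monday

5104 mod 7 = 1 (since 729·7 = 5103).
Tuesday − 1 day → Monday.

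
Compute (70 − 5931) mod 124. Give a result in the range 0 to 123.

5931 = 47·124 + 103, so 5931 mod 124 = 103.
(70 − 103) mod 124 = 91.

91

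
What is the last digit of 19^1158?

The units digit of 19^n cycles with period 2: 9, 1, …
1158 leaves remainder 0 on division by 2, so 19^1158 ends in 1.

1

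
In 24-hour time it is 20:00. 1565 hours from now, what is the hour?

1565 mod 24 = 5 (since 65·24 = 1560).
(20 + 5) mod 24 = 1.

1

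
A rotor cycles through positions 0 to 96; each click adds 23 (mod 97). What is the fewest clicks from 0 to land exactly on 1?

38

97 = 4·23 + 5
23 = 4·5 + 3
5 = 1·3 + 2
3 = 1·2 + 1
2 = 2·1 + 0
Back-substituting gives 23·38 ≡ 1 (mod 97).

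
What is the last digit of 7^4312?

The units digit of 7^n cycles with period 4: 7, 9, 3, 1, …
4312 mod 4 = 0, so the last digit matches 7^4 = 1.

1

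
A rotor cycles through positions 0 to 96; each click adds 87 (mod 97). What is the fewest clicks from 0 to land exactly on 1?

29

87·29 = 2523 = 26·97 + 1, so 87⁻¹ ≡ 29 (mod 97).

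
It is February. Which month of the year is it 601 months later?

March

601 mod 12 = 1 (since 50·12 = 600).
February + 1 month → March.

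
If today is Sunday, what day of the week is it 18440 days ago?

18440 − 2634·7 = 2, so 18440 ≡ 2 (mod 7).
Sunday − 2 days → Friday.

Friday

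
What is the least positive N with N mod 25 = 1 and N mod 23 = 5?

Since 23·12 ≡ 1 (mod 25), take x = 5 + 23·((1−5)·12 mod 25) = 5 + 23·2 = 51.
Check: 51 mod 25 = 1, 51 mod 23 = 5.

51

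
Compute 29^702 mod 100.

41

By repeated squaring mod 100: 29^1≡29, 29^2≡41, 29^4≡81, 29^8≡61, 29^16≡21, 29^32≡41, 29^64≡81, 29^128≡61, 29^256≡21, 29^512≡41.
702 = 2 + 4 + 8 + 16 + 32 + 128 + 512, so 29^702 ≡ 41·81·61·21·41·61·41 ≡ 41 (mod 100).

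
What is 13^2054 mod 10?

Powers of 3 mod 10 repeat with period 4: 3, 9, 7, 1.
2054 leaves remainder 2 on division by 4, so 13^2054 ends in 9.

9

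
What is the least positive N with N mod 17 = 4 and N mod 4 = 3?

x ≡ 3 (mod 4) gives x ∈ {3, 7, 11, 15, 19, 23, 27, 31, …}.
The first of these with x mod 17 = 4 is 55.

55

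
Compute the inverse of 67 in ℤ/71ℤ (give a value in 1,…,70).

53

67·53 = 3551 = 50·71 + 1, so 67⁻¹ ≡ 53 (mod 71).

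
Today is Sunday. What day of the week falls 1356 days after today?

1356 mod 7 = 5 (since 193·7 = 1351).
Sunday + 5 days → Friday.

Friday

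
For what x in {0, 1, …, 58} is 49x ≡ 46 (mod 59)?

19

49⁻¹ ≡ 53 (mod 59) because 49·53 = 2597 = 44·59 + 1.
Multiplying both sides by 53: x ≡ 53·46 = 2438 ≡ 19 (mod 59).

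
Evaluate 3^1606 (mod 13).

Successive squares of 3 mod 13: 3^1≡3, 3^2≡9, 3^4≡3, 3^8≡9, 3^16≡3, 3^32≡9, 3^64≡3, 3^128≡9, 3^256≡3, 3^512≡9, 3^1024≡3.
Since 1606 = 2 + 4 + 64 + 512 + 1024 in binary, 3^1606 ≡ 9·3·3·9·3 ≡ 3 (mod 13).

3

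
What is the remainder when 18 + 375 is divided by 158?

77

375 = 2·158 + 59, so 375 mod 158 = 59.
(18 + 59) mod 158 = 77.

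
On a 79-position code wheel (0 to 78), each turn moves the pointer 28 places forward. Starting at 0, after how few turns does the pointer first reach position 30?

18

The inverse of 28 mod 79 is 48 (since 28·48 = 1344 ≡ 1).
Multiplying both sides by 48: x ≡ 48·30 = 1440 ≡ 18 (mod 79).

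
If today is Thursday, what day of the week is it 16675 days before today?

Dividing 16675 by 7 gives quotient 2382 and remainder 1.
Thursday − 1 day → Wednesday.

Wednesday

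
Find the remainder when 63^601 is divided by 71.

59

Successive squares of 63 mod 71: 63^1≡63, 63^2≡64, 63^4≡49, 63^8≡58, 63^16≡27, 63^32≡19, 63^64≡6, 63^128≡36, 63^256≡18, 63^512≡40.
601 = 1 + 8 + 16 + 64 + 512, so 63^601 ≡ 63·58·27·6·40 ≡ 59 (mod 71).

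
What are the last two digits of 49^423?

Successive squares of 49 mod 100: 49^1≡49, 49^2≡1, 49^4≡1, 49^8≡1, 49^16≡1, 49^32≡1, 49^64≡1, 49^128≡1, 49^256≡1.
423 = 1 + 2 + 4 + 32 + 128 + 256, so 49^423 ≡ 49·1·1·1·1·1 ≡ 49 (mod 100).

49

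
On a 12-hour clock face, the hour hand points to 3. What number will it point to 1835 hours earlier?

1835 − 152·12 = 11, so 1835 ≡ 11 (mod 12).
3 − 11 → 4 on a 12-hour dial.

4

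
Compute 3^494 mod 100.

69

By repeated squaring mod 100: 3^1≡3, 3^2≡9, 3^4≡81, 3^8≡61, 3^16≡21, 3^32≡41, 3^64≡81, 3^128≡61, 3^256≡21.
494 = 2 + 4 + 8 + 32 + 64 + 128 + 256, so 3^494 ≡ 9·81·61·41·81·61·21 ≡ 69 (mod 100).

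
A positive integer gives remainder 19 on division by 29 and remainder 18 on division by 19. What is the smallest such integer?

512

x ≡ 18 (mod 19) gives x ∈ {18, 37, 56, 75, 94, 113, 132, 151, …}.
The first of these with x mod 29 = 19 is 512.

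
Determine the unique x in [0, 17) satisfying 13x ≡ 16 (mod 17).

The inverse of 13 mod 17 is 4 (since 13·4 = 52 ≡ 1).
Multiplying both sides by 4: x ≡ 4·16 = 64 ≡ 13 (mod 17).

13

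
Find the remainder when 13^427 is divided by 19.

By repeated squaring mod 19: 13^1≡13, 13^2≡17, 13^4≡4, 13^8≡16, 13^16≡9, 13^32≡5, 13^64≡6, 13^128≡17, 13^256≡4.
Since 427 = 1 + 2 + 8 + 32 + 128 + 256 in binary, 13^427 ≡ 13·17·16·5·17·4 ≡ 15 (mod 19).

15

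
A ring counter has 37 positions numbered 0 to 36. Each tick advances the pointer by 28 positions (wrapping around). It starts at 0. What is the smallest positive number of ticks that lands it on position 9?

36

The inverse of 28 mod 37 is 4 (since 28·4 = 112 ≡ 1).
So x ≡ 4·9 = 36 ≡ 36 (mod 37).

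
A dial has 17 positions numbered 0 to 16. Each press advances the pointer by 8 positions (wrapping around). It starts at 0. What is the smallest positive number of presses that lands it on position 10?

The inverse of 8 mod 17 is 15 (since 8·15 = 120 ≡ 1).
So x ≡ 15·10 = 150 ≡ 14 (mod 17).

14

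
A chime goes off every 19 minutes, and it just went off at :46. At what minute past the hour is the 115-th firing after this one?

115·19 = 2185.
2185 − 36·60 = 25, so 2185 ≡ 25 (mod 60).
(46 + 25) mod 60 = 11.

11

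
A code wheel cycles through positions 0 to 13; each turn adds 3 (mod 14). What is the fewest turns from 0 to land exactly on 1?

3·5 = 15 = 1·14 + 1, so 3⁻¹ ≡ 5 (mod 14).

5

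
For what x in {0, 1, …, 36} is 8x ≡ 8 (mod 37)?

8⁻¹ ≡ 14 (mod 37) because 8·14 = 112 = 3·37 + 1.
Multiplying both sides by 14: x ≡ 14·8 = 112 ≡ 1 (mod 37).
Check: 8·1 = 8 = 0·37 + 8.

1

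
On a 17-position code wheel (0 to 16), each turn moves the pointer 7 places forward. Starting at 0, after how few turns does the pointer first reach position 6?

13

The inverse of 7 mod 17 is 5 (since 7·5 = 35 ≡ 1).
Multiplying both sides by 5: x ≡ 5·6 = 30 ≡ 13 (mod 17).
Check: 7·13 = 91 = 5·17 + 6.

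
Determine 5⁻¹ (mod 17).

7

5·7 = 35 = 2·17 + 1, so 5⁻¹ ≡ 7 (mod 17).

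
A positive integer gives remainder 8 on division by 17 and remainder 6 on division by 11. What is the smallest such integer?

x ≡ 6 (mod 11) gives x ∈ {6, 17, 28, 39, 50, 61, 72, 83, …}.
The first of these with x mod 17 = 8 is 127.

127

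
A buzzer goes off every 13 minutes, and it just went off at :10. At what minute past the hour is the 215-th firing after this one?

45

215·13 = 2795.
2795 mod 60 = 35 (since 46·60 = 2760).
(10 + 35) mod 60 = 45.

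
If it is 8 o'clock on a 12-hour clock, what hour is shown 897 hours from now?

5

897 mod 12 = 9 (since 74·12 = 888).
8 + 9 → 5 on a 12-hour dial.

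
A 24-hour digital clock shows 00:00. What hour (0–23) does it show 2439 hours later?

15

2439 = 101·24 + 15, so 2439 mod 24 = 15.
(0 + 15) mod 24 = 15.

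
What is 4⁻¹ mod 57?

43

4·43 = 172 = 3·57 + 1, so 4⁻¹ ≡ 43 (mod 57).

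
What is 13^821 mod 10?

Powers of 3 mod 10 repeat with period 4: 3, 9, 7, 1.
821 leaves remainder 1 on division by 4, so 13^821 ends in 3.

3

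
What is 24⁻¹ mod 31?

24·22 = 528 = 17·31 + 1, so 24⁻¹ ≡ 22 (mod 31).

22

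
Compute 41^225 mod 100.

Square-and-reduce mod 100: 41^1≡41, 41^2≡81, 41^4≡61, 41^8≡21, 41^16≡41, 41^32≡81, 41^64≡61, 41^128≡21.
Since 225 = 1 + 32 + 64 + 128 in binary, 41^225 ≡ 41·81·61·21 ≡ 1 (mod 100).

1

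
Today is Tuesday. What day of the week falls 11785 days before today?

11785 mod 7 = 4 (since 1683·7 = 11781).
Tuesday − 4 days → Friday.

Friday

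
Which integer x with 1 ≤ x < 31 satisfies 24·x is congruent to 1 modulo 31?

24·22 = 528 = 17·31 + 1, so 24⁻¹ ≡ 22 (mod 31).

22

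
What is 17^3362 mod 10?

9

The units digit of 17^n cycles with period 4: 7, 9, 3, 1, …
3362 leaves remainder 2 on division by 4, so 17^3362 ends in 9.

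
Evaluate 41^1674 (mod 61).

58

Successive squares of 41 mod 61: 41^1≡41, 41^2≡34, 41^4≡58, 41^8≡9, 41^16≡20, 41^32≡34, 41^64≡58, 41^128≡9, 41^256≡20, 41^512≡34, 41^1024≡58.
Since 1674 = 2 + 8 + 128 + 512 + 1024 in binary, 41^1674 ≡ 34·9·9·34·58 ≡ 58 (mod 61).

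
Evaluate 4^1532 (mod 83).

40

Square-and-reduce mod 83: 4^1≡4, 4^2≡16, 4^4≡7, 4^8≡49, 4^16≡77, 4^32≡36, 4^64≡51, 4^128≡28, 4^256≡37, 4^512≡41, 4^1024≡21.
1532 = 4 + 8 + 16 + 32 + 64 + 128 + 256 + 1024, so 4^1532 ≡ 7·49·77·36·51·28·37·21 ≡ 40 (mod 83).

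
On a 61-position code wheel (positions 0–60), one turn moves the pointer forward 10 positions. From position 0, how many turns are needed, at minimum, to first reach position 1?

55

10·55 = 550 = 9·61 + 1, so 10⁻¹ ≡ 55 (mod 61).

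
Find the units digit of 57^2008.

1

Powers of 7 mod 10 repeat with period 4: 7, 9, 3, 1.
2008 mod 4 = 0, so the last digit matches 7^4 = 1.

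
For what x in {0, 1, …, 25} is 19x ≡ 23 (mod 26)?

19⁻¹ ≡ 11 (mod 26) because 19·11 = 209 = 8·26 + 1.
So x ≡ 11·23 = 253 ≡ 19 (mod 26).

19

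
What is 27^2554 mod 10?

The units digit of 27^n cycles with period 4: 7, 9, 3, 1, …
2554 mod 4 = 2, so the last digit matches 7^2 = 9.

9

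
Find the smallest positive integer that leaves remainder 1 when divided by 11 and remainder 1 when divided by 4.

x ≡ 1 (mod 4) gives x ∈ {1}.
The first of these with x mod 11 = 1 is 1.

1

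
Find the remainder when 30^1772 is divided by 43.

38

Square-and-reduce mod 43: 30^1≡30, 30^2≡40, 30^4≡9, 30^8≡38, 30^16≡25, 30^32≡23, 30^64≡13, 30^128≡40, 30^256≡9, 30^512≡38, 30^1024≡25.
Since 1772 = 4 + 8 + 32 + 64 + 128 + 512 + 1024 in binary, 30^1772 ≡ 9·38·23·13·40·38·25 ≡ 38 (mod 43).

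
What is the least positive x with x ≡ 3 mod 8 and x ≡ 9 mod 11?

x ≡ 3 (mod 8) gives x ∈ {3, 11, 19, 27, 35, 43, 51, 59, …}.
The first of these with x mod 11 = 9 is 75.

75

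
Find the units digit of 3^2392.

The units digit of 3^n cycles with period 4: 3, 9, 7, 1, …
2392 leaves remainder 0 on division by 4, so 3^2392 ends in 1.

1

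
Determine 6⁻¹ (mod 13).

11

13 = 2·6 + 1
6 = 6·1 + 0
Back-substituting gives 6·11 ≡ 1 (mod 13).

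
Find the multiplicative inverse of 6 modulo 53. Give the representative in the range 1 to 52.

9

53 = 8·6 + 5
6 = 1·5 + 1
5 = 5·1 + 0
Back-substituting gives 6·9 ≡ 1 (mod 53).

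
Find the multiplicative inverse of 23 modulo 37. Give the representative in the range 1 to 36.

29

37 = 1·23 + 14
23 = 1·14 + 9
14 = 1·9 + 5
9 = 1·5 + 4
5 = 1·4 + 1
4 = 4·1 + 0
Back-substituting gives 23·29 ≡ 1 (mod 37).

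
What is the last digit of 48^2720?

6

The units digit of 48^n cycles with period 4: 8, 4, 2, 6, …
2720 mod 4 = 0, so the last digit matches 8^4 = 6.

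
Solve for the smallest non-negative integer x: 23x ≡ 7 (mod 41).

11

The inverse of 23 mod 41 is 25 (since 23·25 = 575 ≡ 1).
Multiplying both sides by 25: x ≡ 25·7 = 175 ≡ 11 (mod 41).
Check: 23·11 = 253 = 6·41 + 7.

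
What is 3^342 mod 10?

Last digits of 3^n: 3, 9, 7, 1 (period 4).
342 leaves remainder 2 on division by 4, so 3^342 ends in 9.

9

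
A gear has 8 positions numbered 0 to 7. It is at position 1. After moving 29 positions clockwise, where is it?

6

29 − 3·8 = 5, so 29 ≡ 5 (mod 8).
(1 + 5) mod 8 = 6.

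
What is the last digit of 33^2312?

1

The units digit of 33^n cycles with period 4: 3, 9, 7, 1, …
2312 leaves remainder 0 on division by 4, so 33^2312 ends in 1.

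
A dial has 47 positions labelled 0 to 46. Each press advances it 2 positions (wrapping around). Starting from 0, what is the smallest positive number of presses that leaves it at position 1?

2·24 = 48 = 1·47 + 1, so 2⁻¹ ≡ 24 (mod 47).

24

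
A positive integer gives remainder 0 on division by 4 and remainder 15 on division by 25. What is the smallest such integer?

x ≡ 0 (mod 4) gives x ∈ {0, 4, 8, 12, 16, 20, 24, 28, …}.
The first of these with x mod 25 = 15 is 40.

40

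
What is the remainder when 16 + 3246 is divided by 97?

3246 = 33·97 + 45, so 3246 mod 97 = 45.
(16 + 45) mod 97 = 61.

61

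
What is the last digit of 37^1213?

7

The units digit of 37^n cycles with period 4: 7, 9, 3, 1, …
1213 mod 4 = 1, so the last digit matches 7^1 = 7.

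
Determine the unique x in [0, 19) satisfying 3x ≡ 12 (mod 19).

3⁻¹ ≡ 13 (mod 19) because 3·13 = 39 = 2·19 + 1.
So x ≡ 13·12 = 156 ≡ 4 (mod 19).

4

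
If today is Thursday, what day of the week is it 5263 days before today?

5263 mod 7 = 6 (since 751·7 = 5257).
Thursday − 6 days → Friday.

Friday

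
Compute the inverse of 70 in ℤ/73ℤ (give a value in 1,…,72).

24

73 = 1·70 + 3
70 = 23·3 + 1
3 = 3·1 + 0
Back-substituting gives 70·24 ≡ 1 (mod 73).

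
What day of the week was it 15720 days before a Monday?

15720 − 2245·7 = 5, so 15720 ≡ 5 (mod 7).
Monday − 5 days → Wednesday.

Wednesday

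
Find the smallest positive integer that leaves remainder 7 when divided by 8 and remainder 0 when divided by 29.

x ≡ 7 (mod 8) gives x ∈ {7, 15, 23, 31, 39, 47, 55, 63, …}.
The first of these with x mod 29 = 0 is 87.

87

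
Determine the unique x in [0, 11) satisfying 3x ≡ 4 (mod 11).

The inverse of 3 mod 11 is 4 (since 3·4 = 12 ≡ 1).
So x ≡ 4·4 = 16 ≡ 5 (mod 11).

5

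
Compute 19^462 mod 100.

61

By repeated squaring mod 100: 19^1≡19, 19^2≡61, 19^4≡21, 19^8≡41, 19^16≡81, 19^32≡61, 19^64≡21, 19^128≡41, 19^256≡81.
462 = 2 + 4 + 8 + 64 + 128 + 256, so 19^462 ≡ 61·21·41·21·41·81 ≡ 61 (mod 100).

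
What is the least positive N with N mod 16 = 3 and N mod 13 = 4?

x ≡ 4 (mod 13) gives x ∈ {4, 17, 30, 43, 56, 69, 82, 95, …}.
The first of these with x mod 16 = 3 is 147.

147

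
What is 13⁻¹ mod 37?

37 = 2·13 + 11
13 = 1·11 + 2
11 = 5·2 + 1
2 = 2·1 + 0
Back-substituting gives 13·20 ≡ 1 (mod 37).

20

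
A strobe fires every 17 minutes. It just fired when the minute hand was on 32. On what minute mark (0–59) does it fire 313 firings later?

313·17 = 5321.
5321 = 88·60 + 41, so 5321 mod 60 = 41.
(32 + 41) mod 60 = 13.

13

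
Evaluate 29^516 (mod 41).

4

Square-and-reduce mod 41: 29^1≡29, 29^2≡21, 29^4≡31, 29^8≡18, 29^16≡37, 29^32≡16, 29^64≡10, 29^128≡18, 29^256≡37, 29^512≡16.
Since 516 = 4 + 512 in binary, 29^516 ≡ 31·16 ≡ 4 (mod 41).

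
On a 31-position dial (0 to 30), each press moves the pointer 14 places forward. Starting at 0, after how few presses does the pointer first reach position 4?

14⁻¹ ≡ 20 (mod 31) because 14·20 = 280 = 9·31 + 1.
So x ≡ 20·4 = 80 ≡ 18 (mod 31).
Check: 14·18 = 252 = 8·31 + 4.

18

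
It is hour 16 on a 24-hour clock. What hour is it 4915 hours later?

4915 mod 24 = 19 (since 204·24 = 4896).
(16 + 19) mod 24 = 11.

11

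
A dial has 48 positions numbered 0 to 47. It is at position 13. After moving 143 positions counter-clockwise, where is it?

14

143 = 2·48 + 47, so 143 mod 48 = 47.
(13 − 47) mod 48 = 14.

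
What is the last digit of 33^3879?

The units digit of 33^n cycles with period 4: 3, 9, 7, 1, …
3879 mod 4 = 3, so the last digit matches 3^3 = 7.

7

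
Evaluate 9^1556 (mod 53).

Square-and-reduce mod 53: 9^1≡9, 9^2≡28, 9^4≡42, 9^8≡15, 9^16≡13, 9^32≡10, 9^64≡47, 9^128≡36, 9^256≡24, 9^512≡46, 9^1024≡49.
1556 = 4 + 16 + 512 + 1024, so 9^1556 ≡ 42·13·46·49 ≡ 24 (mod 53).

24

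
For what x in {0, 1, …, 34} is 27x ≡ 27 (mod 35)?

1

27⁻¹ ≡ 13 (mod 35) because 27·13 = 351 = 10·35 + 1.
So x ≡ 13·27 = 351 ≡ 1 (mod 35).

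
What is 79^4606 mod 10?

The units digit of 79^n cycles with period 2: 9, 1, …
4606 mod 2 = 0, so the last digit matches 9^2 = 1.

1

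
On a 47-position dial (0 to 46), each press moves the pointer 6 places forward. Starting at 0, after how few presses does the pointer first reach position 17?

The inverse of 6 mod 47 is 8 (since 6·8 = 48 ≡ 1).
Multiplying both sides by 8: x ≡ 8·17 = 136 ≡ 42 (mod 47).
Check: 6·42 = 252 = 5·47 + 17.

42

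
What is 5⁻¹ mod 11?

9

11 = 2·5 + 1
5 = 5·1 + 0
Back-substituting gives 5·9 ≡ 1 (mod 11).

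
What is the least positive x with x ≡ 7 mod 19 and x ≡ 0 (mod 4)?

x ≡ 0 (mod 4) gives x ∈ {0, 4, 8, 12, 16, 20, 24, 28, …}.
The first of these with x mod 19 = 7 is 64.

64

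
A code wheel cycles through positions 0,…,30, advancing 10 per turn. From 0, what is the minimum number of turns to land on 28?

The inverse of 10 mod 31 is 28 (since 10·28 = 280 ≡ 1).
Multiplying both sides by 28: x ≡ 28·28 = 784 ≡ 9 (mod 31).

9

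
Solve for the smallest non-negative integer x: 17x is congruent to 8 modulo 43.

The inverse of 17 mod 43 is 38 (since 17·38 = 646 ≡ 1).
So x ≡ 38·8 = 304 ≡ 3 (mod 43).

3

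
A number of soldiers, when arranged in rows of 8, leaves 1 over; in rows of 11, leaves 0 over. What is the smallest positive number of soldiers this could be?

Since 11·3 ≡ 1 (mod 8), take x = 0 + 11·((1−0)·3 mod 8) = 0 + 11·3 = 33.
Check: 33 mod 8 = 1, 33 mod 11 = 0.

33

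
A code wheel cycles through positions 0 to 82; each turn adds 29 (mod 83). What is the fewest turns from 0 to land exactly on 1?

83 = 2·29 + 25
29 = 1·25 + 4
25 = 6·4 + 1
4 = 4·1 + 0
Back-substituting gives 29·63 ≡ 1 (mod 83).

63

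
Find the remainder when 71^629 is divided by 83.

Successive squares of 71 mod 83: 71^1≡71, 71^2≡61, 71^4≡69, 71^8≡30, 71^16≡70, 71^32≡3, 71^64≡9, 71^128≡81, 71^256≡4, 71^512≡16.
Since 629 = 1 + 4 + 16 + 32 + 64 + 512 in binary, 71^629 ≡ 71·69·70·3·9·16 ≡ 56 (mod 83).

56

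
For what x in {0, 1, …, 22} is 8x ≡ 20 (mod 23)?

14

8⁻¹ ≡ 3 (mod 23) because 8·3 = 24 = 1·23 + 1.
Multiplying both sides by 3: x ≡ 3·20 = 60 ≡ 14 (mod 23).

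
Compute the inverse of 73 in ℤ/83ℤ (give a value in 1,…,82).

58

73·58 = 4234 = 51·83 + 1, so 73⁻¹ ≡ 58 (mod 83).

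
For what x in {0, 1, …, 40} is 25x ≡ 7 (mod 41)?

The inverse of 25 mod 41 is 23 (since 25·23 = 575 ≡ 1).
Multiplying both sides by 23: x ≡ 23·7 = 161 ≡ 38 (mod 41).
Check: 25·38 = 950 = 23·41 + 7.

38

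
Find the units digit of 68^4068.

6

Powers of 8 mod 10 repeat with period 4: 8, 4, 2, 6.
4068 mod 4 = 0, so the last digit matches 8^4 = 6.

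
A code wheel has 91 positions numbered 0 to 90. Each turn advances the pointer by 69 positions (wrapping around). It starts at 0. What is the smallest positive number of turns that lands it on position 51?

The inverse of 69 mod 91 is 62 (since 69·62 = 4278 ≡ 1).
Multiplying both sides by 62: x ≡ 62·51 = 3162 ≡ 68 (mod 91).
Check: 69·68 = 4692 = 51·91 + 51.

68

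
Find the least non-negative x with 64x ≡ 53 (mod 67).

The inverse of 64 mod 67 is 22 (since 64·22 = 1408 ≡ 1).
So x ≡ 22·53 = 1166 ≡ 27 (mod 67).

27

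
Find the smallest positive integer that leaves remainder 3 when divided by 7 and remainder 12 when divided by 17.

x ≡ 3 (mod 7) gives x ∈ {3, 10, 17, 24, 31, 38, 45, 52, …}.
The first of these with x mod 17 = 12 is 80.

80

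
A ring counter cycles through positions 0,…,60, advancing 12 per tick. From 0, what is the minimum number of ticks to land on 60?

5

12⁻¹ ≡ 56 (mod 61) because 12·56 = 672 = 11·61 + 1.
So x ≡ 56·60 = 3360 ≡ 5 (mod 61).
Check: 12·5 = 60 = 0·61 + 60.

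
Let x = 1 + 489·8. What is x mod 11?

489·8 = 3912.
3912 = 355·11 + 7, so 3912 mod 11 = 7.
(1 + 7) mod 11 = 8.

8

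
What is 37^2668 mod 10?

1

Last digits of 7^n: 7, 9, 3, 1 (period 4).
2668 leaves remainder 0 on division by 4, so 37^2668 ends in 1.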